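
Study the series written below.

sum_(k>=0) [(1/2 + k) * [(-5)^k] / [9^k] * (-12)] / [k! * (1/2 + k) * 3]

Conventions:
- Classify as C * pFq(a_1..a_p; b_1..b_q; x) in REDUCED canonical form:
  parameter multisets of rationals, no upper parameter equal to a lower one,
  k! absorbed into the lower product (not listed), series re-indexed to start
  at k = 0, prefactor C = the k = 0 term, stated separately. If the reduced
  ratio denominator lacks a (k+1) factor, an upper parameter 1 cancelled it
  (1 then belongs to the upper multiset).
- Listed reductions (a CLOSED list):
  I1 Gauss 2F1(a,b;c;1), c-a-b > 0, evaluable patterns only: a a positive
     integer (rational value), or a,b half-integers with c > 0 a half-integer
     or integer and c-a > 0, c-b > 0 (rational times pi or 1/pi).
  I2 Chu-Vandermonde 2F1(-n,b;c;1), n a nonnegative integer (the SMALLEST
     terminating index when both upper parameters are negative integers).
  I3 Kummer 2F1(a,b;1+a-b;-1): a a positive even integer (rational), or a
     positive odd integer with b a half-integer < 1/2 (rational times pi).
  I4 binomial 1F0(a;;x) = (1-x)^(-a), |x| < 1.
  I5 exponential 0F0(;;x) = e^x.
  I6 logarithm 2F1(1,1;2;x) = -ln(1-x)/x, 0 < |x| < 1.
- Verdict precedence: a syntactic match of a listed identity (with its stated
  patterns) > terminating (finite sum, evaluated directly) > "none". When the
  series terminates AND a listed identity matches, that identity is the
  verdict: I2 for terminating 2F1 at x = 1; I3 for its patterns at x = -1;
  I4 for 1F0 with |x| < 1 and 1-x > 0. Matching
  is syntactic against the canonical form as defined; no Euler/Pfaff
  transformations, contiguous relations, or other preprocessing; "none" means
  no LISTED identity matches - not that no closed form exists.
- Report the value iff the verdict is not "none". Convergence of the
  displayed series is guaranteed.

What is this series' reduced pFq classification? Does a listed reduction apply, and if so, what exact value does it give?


Prefactor -4, argument -5/9: 0F0 with upper {-} over lower {-}. Verdict: this is the I5 exponential reduction (the 0F0 exponential series at x = -5/9). Hence: (-4) * e^(-5/9).

First insight: t_0 = -4 here, and the constant factors (C = -4) combine into one prefactor.
Consecutive-term ratio: r(k) = (-5/9) * 1 / [(k+1)] ; factor over Q: parameters, x = (-5/9), and C = -4.


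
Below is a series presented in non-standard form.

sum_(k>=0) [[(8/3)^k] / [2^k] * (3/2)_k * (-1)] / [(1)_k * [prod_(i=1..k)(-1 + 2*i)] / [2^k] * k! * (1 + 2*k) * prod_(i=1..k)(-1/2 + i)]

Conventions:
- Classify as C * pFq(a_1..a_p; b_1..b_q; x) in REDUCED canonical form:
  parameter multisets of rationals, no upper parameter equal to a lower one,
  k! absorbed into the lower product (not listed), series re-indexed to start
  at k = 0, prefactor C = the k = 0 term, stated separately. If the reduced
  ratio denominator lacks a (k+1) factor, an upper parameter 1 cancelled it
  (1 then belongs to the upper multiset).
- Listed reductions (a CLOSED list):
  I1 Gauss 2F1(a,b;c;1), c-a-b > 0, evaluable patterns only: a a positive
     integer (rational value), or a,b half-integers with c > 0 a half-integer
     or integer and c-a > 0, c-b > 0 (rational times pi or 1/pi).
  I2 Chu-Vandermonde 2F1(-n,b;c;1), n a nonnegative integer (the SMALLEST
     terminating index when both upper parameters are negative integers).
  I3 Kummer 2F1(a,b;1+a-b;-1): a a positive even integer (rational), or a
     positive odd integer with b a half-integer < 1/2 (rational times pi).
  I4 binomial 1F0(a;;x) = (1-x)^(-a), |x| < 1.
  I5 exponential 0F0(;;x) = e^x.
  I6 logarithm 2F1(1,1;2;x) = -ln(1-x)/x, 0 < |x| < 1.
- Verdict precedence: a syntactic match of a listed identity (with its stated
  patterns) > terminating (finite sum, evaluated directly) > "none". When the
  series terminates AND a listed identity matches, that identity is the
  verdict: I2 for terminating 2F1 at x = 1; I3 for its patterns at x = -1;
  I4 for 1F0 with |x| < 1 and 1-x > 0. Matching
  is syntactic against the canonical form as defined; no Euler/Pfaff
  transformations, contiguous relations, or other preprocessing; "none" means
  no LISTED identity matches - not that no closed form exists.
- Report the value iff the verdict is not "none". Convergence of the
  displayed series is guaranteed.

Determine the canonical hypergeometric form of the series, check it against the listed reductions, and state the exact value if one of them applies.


At argument 4/3: a 0F2 with upper {-}, lower {1/2, 1}, scaled by C = -1. Verdict: none. No listed pattern accepts 0F2(-; 1/2, 1; 4/3).

Key observation: with t_0 = -1, the lower (2k+1) factor (prefactor -1) shifts a half-integer Pochhammer.
Ratio: r(k) = (4/3) * 1 / [(k+1/2) (k+1) (k+1)] - rational in k, leading ratio (4/3); with t_0 = -1, classification follows.


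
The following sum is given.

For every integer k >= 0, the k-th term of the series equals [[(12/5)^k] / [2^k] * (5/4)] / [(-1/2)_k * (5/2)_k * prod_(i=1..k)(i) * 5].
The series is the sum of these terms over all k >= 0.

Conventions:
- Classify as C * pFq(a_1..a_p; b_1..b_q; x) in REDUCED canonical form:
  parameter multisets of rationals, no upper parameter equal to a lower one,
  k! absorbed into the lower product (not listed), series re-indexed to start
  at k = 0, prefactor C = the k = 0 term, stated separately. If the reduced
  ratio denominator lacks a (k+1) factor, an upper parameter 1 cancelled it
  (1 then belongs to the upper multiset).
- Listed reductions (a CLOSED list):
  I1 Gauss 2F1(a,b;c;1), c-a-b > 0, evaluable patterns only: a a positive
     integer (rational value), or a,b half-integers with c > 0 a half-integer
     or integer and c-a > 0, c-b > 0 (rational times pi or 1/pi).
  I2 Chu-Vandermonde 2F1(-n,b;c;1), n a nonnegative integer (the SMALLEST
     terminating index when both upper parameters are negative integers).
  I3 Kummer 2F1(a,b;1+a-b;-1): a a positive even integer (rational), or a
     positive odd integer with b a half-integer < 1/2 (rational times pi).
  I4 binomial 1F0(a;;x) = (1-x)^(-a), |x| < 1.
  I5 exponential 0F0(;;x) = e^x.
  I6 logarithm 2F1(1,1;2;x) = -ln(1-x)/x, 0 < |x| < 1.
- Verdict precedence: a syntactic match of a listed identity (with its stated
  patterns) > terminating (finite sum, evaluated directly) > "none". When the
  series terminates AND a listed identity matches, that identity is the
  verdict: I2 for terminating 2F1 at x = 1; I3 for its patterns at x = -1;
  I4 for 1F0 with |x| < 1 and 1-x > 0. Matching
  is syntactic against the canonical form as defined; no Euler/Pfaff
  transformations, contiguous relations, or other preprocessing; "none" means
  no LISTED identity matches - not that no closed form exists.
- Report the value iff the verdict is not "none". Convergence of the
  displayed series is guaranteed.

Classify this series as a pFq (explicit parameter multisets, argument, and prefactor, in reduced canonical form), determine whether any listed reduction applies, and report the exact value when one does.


The series (x = 6/5) is 0F2: upper {-}, lower {-1/2, 5/2}, prefactor 1/4. Verdict: none. Every listed pattern misses the 0F2 form at 6/5, upper {-}.

The tell: t_0 = 1/4 here, and the product of the first k integers (C = 1/4, x = 6/5) is k!.
Adjacent-term ratio: r(k) = (6/5) * 1 / [(k-1/2) (k+5/2) (k+1)] - poly over poly, x = (6/5) from leading terms; C = 1/4 at k = 0.


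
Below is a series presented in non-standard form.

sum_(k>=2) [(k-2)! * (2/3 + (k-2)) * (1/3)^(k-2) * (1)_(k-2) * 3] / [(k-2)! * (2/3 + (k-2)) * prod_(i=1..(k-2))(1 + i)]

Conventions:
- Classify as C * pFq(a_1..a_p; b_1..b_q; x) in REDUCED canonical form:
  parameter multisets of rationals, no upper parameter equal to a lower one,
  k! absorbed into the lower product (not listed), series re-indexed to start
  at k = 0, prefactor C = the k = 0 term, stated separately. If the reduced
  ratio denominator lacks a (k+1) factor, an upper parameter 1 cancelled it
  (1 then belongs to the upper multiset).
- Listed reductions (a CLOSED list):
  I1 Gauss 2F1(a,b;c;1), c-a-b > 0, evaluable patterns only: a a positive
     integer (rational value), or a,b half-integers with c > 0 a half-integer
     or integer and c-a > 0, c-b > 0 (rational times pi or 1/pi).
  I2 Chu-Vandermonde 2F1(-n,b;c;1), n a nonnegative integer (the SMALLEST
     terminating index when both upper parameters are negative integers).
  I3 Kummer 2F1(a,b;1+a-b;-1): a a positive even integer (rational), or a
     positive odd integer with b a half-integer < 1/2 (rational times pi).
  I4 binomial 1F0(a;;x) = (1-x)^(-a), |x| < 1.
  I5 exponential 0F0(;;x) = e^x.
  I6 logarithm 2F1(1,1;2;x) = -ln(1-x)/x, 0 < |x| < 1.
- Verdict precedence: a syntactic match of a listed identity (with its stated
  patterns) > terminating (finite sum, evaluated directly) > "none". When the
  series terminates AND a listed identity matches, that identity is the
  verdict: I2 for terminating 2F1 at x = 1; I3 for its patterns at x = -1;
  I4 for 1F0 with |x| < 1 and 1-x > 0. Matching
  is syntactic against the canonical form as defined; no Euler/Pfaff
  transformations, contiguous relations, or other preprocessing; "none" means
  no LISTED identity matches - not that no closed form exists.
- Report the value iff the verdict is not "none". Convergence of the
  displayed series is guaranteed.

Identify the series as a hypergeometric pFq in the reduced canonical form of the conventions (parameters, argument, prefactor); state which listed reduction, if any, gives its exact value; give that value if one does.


x = 1/3 here; the reduced form reads 2F1, upper {1, 1}, lower {2}, C = 3. Verdict: the logarithmic series (I6) applies (the logarithm: parameters (1,1;2), x = 1/3). Exact value: (-9) * ln(2/3).

Structural cue: from the first term 3: the lower running product (C = 3, x = 1/3) is a rising factorial.
Term ratio: r(k) = (1/3) * (k+1) (k+1) / [(k+2) (k+1)] - rational in k. x = (1/3); t_0 = 3; negate the roots.


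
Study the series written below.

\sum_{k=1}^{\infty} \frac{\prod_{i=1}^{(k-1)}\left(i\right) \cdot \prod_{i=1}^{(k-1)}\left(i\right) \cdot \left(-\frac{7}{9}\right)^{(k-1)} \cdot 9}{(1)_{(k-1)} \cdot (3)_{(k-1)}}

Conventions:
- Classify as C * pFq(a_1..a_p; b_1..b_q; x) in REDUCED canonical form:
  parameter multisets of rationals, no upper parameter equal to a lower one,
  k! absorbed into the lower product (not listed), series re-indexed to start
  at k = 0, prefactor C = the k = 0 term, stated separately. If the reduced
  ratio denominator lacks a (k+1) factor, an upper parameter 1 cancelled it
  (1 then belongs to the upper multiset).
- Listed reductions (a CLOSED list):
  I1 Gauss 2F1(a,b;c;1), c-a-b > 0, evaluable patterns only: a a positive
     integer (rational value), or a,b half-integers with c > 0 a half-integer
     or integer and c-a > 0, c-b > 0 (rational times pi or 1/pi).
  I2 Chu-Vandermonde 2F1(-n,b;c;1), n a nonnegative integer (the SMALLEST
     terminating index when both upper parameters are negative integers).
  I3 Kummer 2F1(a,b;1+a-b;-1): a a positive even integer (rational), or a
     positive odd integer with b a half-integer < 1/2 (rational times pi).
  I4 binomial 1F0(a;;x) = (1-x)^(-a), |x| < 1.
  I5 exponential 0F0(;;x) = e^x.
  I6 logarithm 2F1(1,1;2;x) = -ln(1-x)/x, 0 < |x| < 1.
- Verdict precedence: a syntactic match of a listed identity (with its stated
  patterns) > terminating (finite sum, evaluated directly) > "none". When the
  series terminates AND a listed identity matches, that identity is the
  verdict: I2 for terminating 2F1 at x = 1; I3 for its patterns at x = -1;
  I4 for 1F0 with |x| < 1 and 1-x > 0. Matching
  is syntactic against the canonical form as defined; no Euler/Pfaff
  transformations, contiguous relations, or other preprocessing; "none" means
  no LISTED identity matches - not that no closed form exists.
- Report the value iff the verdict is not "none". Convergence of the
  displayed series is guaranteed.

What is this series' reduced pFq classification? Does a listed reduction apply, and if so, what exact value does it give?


This is 9 * 2F1(1, 1; 3; -\frac{7}{9}) in reduced canonical form. Verdict: none. No listed pattern accepts 2F1(1, 1; 3; -\frac{7}{9}).

The tell: t_0 being 9, (1)_k (C = 9, x = -7/9) is k! itself.
Step ratio: r(k) = -\frac{7}{9} * (k+1) (k+1) / [(k+3) (k+1)] - rational; roots negated = parameters, x = -\frac{7}{9}, C = 9.


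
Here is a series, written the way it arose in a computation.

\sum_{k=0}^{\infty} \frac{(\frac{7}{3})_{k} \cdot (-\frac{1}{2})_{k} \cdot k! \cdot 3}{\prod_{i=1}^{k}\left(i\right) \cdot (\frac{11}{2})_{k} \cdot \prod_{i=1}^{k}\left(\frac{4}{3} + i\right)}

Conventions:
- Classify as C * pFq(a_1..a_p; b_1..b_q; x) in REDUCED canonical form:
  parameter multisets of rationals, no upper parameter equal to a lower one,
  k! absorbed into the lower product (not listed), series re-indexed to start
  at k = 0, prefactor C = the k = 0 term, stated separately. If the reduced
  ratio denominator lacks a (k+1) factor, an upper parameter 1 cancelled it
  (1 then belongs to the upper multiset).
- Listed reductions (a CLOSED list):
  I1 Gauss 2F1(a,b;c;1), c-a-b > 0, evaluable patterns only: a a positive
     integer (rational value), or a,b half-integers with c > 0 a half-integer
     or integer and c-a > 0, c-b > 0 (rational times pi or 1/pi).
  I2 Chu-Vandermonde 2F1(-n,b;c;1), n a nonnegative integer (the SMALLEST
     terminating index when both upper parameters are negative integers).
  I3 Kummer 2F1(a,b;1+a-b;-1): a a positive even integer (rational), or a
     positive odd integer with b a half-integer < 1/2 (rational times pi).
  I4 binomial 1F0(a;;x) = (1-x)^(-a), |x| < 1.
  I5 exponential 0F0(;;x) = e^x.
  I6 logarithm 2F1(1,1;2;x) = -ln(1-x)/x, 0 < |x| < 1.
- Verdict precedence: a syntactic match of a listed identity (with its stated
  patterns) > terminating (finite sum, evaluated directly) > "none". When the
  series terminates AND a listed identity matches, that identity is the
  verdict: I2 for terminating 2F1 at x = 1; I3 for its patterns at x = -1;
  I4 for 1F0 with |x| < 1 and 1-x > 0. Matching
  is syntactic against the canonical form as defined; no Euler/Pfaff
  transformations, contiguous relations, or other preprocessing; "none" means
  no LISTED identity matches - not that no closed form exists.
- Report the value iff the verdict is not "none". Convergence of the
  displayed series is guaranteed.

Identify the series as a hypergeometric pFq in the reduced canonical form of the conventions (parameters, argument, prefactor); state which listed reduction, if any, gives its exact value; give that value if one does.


At argument 1: a 2F1 with upper {-\frac{1}{2}, 1}, lower {\frac{11}{2}}, scaled by C = 3. Verdict: Gauss's theorem (I1) applies (x = 1: the Gamma ratio telescopes since c-a-b = 5 > 0 and a = 1 in Z>0). Value: \frac{27}{10}.

Key observation: x = 1 and the parameter 7/3 appears in both the upper and lower lists and cancels.
Consecutive-term ratio: r(k) = 1 * (k-\frac{1}{2}) (k+1) / [(k+\frac{11}{2}) (k+1)] - poly over poly, x = 1 from leading terms; C = 3 at k = 0.


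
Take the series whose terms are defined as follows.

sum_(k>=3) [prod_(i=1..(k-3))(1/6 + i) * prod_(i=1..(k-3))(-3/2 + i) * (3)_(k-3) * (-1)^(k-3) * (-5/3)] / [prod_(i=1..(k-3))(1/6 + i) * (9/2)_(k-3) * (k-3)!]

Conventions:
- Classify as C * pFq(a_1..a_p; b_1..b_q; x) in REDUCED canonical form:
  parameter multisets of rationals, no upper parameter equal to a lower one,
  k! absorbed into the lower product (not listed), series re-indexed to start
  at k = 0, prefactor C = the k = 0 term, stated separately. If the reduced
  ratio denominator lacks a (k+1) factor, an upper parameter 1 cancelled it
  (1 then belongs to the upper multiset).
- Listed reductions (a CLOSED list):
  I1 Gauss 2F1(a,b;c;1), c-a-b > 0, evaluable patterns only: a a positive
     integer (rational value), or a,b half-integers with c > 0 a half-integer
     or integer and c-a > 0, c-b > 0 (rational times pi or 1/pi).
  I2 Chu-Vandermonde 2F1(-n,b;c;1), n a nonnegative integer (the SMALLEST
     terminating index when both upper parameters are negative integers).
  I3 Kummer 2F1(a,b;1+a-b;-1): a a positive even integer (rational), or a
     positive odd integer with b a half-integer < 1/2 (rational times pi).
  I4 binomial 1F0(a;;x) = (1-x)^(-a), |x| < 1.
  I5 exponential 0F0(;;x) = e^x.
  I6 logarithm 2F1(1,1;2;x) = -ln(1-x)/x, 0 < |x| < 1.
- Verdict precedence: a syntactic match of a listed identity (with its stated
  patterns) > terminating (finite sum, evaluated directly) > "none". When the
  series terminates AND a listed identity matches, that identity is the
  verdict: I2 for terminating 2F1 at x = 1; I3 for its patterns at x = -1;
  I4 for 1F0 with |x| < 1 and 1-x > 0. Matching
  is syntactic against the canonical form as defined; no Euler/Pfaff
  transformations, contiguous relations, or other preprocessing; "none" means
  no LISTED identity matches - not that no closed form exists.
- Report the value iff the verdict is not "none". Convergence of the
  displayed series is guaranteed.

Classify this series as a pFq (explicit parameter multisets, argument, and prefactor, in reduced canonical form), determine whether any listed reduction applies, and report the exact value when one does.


Canonical form: C = -5/3 times 2F1 with upper {-1/2, 3}, lower {9/2}, x = -1. Verdict at x = -1: Kummer (I3) matches (x = -1; c = 9/2 equals 1+a-b for upper {-1/2, 3}: listed pattern). Value: (-175/256) * pi.

Structural cue: t_0 being -5/3, the running product (C = -5/3) telescopes to a rising factorial.
Ratio: r(k) = (-1) * (k-1/2) (k+3) / [(k+9/2) (k+1)] - rational in k. x = (-1); t_0 = -5/3; negate the roots.


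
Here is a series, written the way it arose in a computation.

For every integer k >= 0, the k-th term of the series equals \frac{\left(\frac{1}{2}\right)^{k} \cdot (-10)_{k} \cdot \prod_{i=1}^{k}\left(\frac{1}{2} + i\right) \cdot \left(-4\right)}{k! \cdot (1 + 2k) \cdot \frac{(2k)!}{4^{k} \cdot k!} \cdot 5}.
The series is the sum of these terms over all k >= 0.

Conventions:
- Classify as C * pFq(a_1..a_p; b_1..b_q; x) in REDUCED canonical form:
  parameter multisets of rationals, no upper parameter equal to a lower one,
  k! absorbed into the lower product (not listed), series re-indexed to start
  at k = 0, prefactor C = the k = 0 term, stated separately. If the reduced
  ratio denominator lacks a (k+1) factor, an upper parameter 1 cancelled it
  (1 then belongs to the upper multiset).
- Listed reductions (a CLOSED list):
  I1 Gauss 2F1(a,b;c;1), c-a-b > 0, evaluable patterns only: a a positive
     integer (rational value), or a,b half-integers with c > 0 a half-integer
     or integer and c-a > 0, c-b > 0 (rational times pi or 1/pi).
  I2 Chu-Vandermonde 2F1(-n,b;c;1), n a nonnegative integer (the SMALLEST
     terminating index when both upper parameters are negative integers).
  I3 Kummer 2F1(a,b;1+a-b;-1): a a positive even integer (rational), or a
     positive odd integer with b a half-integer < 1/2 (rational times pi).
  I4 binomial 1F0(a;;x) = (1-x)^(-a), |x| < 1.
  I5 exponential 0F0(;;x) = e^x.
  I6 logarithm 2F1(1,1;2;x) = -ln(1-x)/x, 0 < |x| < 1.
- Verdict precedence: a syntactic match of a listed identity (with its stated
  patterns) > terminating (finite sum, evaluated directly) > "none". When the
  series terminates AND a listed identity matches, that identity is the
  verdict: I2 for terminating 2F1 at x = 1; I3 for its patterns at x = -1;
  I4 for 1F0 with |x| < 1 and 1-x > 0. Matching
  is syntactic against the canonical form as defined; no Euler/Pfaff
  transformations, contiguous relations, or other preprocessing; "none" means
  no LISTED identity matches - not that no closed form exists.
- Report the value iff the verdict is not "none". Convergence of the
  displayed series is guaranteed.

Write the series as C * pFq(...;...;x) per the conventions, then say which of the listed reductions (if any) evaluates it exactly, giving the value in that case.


Canonical form: C = -\frac{4}{5} times 1F0 with upper {-10}, lower {-}, x = \frac{1}{2}. Verdict: the binomial series (I4) applies (the 1F0 binomial series: exponent 10, x = \frac{1}{2}). Value: -\frac{1}{1280}.

Key observation: t_0 being -\frac{4}{5}, the lower (2k+1) factor (C = -4/5) shifts a half-integer Pochhammer.
Step ratio: r(k) = \frac{1}{2} * (k-10) / [(k+1)] - rational; roots negated = parameters, x = \frac{1}{2}, C = -\frac{4}{5}.


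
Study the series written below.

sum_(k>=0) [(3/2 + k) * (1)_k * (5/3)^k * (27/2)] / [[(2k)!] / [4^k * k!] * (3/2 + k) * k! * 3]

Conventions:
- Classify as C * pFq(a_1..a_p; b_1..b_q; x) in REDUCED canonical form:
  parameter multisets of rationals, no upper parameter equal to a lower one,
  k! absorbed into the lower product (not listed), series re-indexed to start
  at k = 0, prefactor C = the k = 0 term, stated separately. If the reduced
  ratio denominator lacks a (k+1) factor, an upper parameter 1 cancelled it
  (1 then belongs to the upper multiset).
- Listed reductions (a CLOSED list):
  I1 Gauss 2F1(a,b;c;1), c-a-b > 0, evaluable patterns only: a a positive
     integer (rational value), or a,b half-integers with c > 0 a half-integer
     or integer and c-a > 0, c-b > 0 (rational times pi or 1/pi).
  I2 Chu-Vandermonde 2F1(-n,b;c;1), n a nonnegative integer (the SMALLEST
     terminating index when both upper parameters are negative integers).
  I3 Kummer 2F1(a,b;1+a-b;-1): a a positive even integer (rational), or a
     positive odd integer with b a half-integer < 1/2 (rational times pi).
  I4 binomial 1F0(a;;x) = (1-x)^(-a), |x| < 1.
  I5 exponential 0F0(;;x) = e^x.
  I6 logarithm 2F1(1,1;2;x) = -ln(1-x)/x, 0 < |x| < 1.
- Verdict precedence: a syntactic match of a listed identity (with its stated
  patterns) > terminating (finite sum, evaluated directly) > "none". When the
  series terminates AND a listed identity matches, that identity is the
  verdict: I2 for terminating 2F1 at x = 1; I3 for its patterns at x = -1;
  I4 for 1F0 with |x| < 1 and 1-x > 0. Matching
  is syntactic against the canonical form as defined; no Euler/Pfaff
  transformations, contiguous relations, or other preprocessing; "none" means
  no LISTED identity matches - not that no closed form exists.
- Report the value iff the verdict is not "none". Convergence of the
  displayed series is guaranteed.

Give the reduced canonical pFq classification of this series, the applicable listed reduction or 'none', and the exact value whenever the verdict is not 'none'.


Reduced: x = 5/3, 1F1, upper = {1}, lower = {1/2}, C = 9/2. Verdict: none. A 1F1 with upper {1} fits none of I1-I6 at x = 5/3; the sum runs forever.

Key step: x = (5/3) and the lower (2k)!/(4^k k!) block (prefactor 9/2) is (1/2)_k.
Adjacent-term ratio: r(k) = (5/3) * (k+1) / [(k+1/2) (k+1)] - poly over poly, x = (5/3) from leading terms; C = 9/2 at k = 0.


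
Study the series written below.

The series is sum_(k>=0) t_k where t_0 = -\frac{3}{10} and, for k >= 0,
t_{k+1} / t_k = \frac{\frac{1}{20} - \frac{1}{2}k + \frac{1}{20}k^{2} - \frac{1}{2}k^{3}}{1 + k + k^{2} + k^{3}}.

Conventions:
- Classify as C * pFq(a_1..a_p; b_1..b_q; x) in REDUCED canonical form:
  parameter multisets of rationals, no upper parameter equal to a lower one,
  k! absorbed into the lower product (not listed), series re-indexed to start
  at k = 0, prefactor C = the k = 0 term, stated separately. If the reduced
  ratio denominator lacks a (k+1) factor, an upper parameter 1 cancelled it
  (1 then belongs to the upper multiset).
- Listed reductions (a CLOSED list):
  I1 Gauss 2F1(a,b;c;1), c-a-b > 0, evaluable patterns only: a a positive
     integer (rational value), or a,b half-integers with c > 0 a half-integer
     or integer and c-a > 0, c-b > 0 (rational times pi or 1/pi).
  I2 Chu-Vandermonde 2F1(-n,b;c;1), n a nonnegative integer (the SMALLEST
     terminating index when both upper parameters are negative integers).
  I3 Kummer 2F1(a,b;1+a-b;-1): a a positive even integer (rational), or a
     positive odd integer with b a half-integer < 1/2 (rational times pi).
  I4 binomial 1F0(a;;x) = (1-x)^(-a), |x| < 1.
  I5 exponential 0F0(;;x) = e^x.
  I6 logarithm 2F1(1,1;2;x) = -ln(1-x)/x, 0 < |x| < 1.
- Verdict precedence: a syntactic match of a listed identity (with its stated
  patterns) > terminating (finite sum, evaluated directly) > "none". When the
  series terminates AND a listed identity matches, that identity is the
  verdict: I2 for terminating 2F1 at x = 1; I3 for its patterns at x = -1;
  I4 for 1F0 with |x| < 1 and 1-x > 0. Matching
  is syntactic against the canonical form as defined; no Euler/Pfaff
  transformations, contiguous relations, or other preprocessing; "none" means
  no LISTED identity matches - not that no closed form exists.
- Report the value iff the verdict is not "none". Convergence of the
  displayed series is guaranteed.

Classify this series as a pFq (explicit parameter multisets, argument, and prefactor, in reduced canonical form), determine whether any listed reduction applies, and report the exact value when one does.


At argument -\frac{1}{2}: a 1F0 with upper {-\frac{1}{10}}, lower {-}, scaled by C = -\frac{3}{10}. Verdict (x = -\frac{1}{2}): binomial (I4) applies (the 1F0 binomial series: exponent 1/10, x = -\frac{1}{2}). Hence: \left(-\frac{3}{10}\right) \cdot \left(\frac{3}{2}\right)^{\frac{1}{10}}.

Key observation: with t_0 = -\frac{3}{10}, cancel k^2 + 1 from the displayed ratio first; then C = -3/10, x = -1/2.
Consecutive-term ratio: r(k) = -\frac{1}{2} * (k-\frac{1}{10}) / [(k+1)] - rational in k, leading ratio -\frac{1}{2}; with t_0 = -\frac{3}{10}, classification follows.


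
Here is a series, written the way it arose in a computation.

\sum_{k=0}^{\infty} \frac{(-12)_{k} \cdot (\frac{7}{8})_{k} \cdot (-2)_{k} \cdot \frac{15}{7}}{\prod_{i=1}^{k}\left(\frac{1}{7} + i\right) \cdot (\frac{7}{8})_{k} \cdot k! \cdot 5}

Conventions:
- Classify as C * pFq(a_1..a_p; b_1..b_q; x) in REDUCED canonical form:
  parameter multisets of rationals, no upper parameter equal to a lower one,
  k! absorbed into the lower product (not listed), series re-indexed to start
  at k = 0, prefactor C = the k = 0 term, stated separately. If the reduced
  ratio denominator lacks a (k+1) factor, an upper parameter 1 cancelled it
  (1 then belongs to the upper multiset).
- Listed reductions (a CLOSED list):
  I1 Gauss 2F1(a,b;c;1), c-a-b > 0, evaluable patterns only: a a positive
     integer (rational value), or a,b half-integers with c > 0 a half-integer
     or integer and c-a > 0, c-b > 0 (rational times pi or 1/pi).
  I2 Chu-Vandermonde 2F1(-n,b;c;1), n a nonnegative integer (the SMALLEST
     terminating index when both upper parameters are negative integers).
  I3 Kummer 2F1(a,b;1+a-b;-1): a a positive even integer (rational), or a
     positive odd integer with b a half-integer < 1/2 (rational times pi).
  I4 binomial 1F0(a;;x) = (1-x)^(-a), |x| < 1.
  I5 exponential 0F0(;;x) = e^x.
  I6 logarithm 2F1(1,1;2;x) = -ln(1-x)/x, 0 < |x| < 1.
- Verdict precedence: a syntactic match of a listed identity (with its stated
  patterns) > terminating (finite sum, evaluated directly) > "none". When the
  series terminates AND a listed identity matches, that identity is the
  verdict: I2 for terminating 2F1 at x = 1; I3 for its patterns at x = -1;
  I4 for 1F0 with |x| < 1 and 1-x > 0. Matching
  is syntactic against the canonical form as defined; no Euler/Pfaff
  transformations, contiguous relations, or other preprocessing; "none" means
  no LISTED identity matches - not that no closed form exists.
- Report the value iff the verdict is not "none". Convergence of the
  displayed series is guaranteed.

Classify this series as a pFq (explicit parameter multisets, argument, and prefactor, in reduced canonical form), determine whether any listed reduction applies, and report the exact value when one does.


This is \frac{3}{7} * 2F1(-12, -2; \frac{8}{7}; 1) in reduced canonical form. Verdict: Vandermonde's identity (I2) fires (terminating 2F1 at x = 1 with n = 2, b = -12, c = \frac{8}{7}). Its exact value is \frac{2277}{70}.

The tell: with t_0 = \frac{3}{7}, the parameter 7/8 appears in both the upper and lower lists and cancels.
Term ratio: r(k) = 1 * (k-12) (k-2) / [(k+\frac{8}{7}) (k+1)] - rational in k, leading ratio 1; with t_0 = \frac{3}{7}, classification follows.


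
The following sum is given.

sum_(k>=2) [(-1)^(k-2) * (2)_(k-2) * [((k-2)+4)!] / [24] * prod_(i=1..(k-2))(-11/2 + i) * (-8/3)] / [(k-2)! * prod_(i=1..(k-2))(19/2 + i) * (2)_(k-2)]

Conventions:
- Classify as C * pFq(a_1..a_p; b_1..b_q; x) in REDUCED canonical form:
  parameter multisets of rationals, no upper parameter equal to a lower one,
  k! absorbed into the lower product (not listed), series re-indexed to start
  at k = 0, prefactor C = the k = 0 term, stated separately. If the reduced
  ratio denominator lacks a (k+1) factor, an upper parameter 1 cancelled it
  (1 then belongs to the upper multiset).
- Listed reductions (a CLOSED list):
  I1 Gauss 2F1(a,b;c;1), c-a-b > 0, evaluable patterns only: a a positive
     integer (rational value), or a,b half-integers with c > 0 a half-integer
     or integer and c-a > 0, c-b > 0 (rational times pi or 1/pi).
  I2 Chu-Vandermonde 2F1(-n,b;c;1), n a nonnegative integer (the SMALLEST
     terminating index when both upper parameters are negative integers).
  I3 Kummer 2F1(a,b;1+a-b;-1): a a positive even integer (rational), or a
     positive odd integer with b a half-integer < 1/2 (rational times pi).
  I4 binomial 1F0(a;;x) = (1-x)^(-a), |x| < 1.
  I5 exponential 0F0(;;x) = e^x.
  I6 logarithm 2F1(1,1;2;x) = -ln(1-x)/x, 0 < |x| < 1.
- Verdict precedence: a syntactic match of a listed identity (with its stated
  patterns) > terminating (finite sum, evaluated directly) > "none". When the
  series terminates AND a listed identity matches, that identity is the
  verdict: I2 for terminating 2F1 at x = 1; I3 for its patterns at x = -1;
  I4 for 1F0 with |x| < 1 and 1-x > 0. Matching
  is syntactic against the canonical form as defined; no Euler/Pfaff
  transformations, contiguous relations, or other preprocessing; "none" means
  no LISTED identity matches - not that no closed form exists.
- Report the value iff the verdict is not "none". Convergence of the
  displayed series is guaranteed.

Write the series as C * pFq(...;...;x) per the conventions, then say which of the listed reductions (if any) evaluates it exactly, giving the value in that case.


At argument -1: a 2F1 with upper {-9/2, 5}, lower {21/2}, scaled by C = -8/3. Verdict: Kummer's theorem (I3) fires (x = -1; c = 21/2 equals 1+a-b for upper {-9/2, 5}: listed pattern). Exact value: (-692835/131072) * pi.

First insight: with t_0 = -8/3, the factorial ratio (C = -8/3, x = -1) (k+a-1)!/(a-1)! is a rising factorial (a)_k.
Step ratio: r(k) = (-1) * (k-9/2) (k+5) / [(k+21/2) (k+1)] - rational in k, leading ratio (-1); with t_0 = -8/3, classification follows.


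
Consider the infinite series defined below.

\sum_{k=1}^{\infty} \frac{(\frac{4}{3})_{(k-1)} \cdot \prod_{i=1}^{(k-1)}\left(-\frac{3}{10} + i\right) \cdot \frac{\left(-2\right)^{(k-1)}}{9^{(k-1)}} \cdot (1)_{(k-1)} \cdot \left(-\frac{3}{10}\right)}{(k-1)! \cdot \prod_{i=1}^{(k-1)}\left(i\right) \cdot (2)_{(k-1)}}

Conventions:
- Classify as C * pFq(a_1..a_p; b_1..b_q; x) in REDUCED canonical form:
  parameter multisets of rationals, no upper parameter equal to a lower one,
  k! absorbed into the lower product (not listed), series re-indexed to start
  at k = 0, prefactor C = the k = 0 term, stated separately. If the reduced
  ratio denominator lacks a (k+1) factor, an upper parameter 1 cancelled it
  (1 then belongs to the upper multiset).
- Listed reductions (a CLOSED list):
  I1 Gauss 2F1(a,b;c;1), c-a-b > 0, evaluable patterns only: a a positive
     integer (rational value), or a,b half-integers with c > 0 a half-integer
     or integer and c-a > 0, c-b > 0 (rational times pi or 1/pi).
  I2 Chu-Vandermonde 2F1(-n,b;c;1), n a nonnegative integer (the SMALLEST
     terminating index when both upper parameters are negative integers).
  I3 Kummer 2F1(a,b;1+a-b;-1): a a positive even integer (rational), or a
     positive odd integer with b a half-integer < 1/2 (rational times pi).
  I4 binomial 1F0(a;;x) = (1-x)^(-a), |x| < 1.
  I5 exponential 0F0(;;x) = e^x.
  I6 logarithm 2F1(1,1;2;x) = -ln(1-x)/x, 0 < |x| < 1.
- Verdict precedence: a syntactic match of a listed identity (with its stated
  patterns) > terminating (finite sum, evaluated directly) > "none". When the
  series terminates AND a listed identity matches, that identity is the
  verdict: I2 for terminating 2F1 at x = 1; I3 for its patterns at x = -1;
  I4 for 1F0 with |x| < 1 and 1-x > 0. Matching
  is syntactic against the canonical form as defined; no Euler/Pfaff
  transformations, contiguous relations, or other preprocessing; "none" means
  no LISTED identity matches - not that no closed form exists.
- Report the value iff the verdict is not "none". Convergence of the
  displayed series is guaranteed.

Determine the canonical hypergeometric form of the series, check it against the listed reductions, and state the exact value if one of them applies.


x = -\frac{2}{9} here; the reduced form reads 2F1, upper {\frac{7}{10}, \frac{4}{3}}, lower {2}, C = -\frac{3}{10}. Verdict: none here - no I1-I6 shape fits x = -\frac{2}{9} with lower {2}.

The tell: from the first term -\frac{3}{10}: the parameter 1 appears in both the upper and lower lists and cancels.
Step ratio: r(k) = -\frac{2}{9} * (k+\frac{7}{10}) (k+\frac{4}{3}) / [(k+2) (k+1)] ; factor over Q: parameters, x = -\frac{2}{9}, and C = -\frac{3}{10}.


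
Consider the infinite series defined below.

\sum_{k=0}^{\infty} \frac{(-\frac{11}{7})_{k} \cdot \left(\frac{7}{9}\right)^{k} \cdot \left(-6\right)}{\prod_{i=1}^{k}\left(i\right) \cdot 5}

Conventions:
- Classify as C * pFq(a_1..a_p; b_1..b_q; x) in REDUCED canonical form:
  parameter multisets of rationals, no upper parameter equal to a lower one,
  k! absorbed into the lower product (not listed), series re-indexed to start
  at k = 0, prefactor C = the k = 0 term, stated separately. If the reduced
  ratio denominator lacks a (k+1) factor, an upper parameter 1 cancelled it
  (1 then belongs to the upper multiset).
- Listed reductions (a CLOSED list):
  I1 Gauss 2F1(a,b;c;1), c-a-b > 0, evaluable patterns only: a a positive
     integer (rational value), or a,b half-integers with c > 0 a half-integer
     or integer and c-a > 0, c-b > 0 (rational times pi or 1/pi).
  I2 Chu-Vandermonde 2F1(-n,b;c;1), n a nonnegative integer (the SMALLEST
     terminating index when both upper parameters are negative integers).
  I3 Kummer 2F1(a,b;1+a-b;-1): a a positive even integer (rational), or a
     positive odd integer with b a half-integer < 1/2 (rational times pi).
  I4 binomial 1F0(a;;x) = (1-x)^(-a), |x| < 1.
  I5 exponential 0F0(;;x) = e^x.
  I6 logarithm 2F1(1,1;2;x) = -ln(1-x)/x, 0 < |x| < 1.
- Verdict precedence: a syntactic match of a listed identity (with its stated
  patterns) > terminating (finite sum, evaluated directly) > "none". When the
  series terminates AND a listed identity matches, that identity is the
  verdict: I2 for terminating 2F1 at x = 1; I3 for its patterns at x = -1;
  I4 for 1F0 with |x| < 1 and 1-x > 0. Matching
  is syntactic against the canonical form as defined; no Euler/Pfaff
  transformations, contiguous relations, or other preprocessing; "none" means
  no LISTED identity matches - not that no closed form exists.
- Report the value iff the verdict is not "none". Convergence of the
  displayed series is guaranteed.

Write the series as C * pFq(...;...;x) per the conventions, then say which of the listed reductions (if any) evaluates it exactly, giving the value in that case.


Canonical form: C = -\frac{6}{5} times 1F0 with upper {-\frac{11}{7}}, lower {-}, x = \frac{7}{9}. Verdict: the binomial series (I4) matches (the 1F0 binomial series: exponent 11/7, x = \frac{7}{9}). Its exact value is \left(-\frac{6}{5}\right) \cdot \left(\frac{2}{9}\right)^{\frac{11}{7}}.

Key step: from the first term -\frac{6}{5}: the product of the first k integers (C = -6/5) is k!.
Adjacent-term ratio: r(k) = \frac{7}{9} * (k-\frac{11}{7}) / [(k+1)] - rational in k, leading ratio \frac{7}{9}; with t_0 = -\frac{6}{5}, classification follows.


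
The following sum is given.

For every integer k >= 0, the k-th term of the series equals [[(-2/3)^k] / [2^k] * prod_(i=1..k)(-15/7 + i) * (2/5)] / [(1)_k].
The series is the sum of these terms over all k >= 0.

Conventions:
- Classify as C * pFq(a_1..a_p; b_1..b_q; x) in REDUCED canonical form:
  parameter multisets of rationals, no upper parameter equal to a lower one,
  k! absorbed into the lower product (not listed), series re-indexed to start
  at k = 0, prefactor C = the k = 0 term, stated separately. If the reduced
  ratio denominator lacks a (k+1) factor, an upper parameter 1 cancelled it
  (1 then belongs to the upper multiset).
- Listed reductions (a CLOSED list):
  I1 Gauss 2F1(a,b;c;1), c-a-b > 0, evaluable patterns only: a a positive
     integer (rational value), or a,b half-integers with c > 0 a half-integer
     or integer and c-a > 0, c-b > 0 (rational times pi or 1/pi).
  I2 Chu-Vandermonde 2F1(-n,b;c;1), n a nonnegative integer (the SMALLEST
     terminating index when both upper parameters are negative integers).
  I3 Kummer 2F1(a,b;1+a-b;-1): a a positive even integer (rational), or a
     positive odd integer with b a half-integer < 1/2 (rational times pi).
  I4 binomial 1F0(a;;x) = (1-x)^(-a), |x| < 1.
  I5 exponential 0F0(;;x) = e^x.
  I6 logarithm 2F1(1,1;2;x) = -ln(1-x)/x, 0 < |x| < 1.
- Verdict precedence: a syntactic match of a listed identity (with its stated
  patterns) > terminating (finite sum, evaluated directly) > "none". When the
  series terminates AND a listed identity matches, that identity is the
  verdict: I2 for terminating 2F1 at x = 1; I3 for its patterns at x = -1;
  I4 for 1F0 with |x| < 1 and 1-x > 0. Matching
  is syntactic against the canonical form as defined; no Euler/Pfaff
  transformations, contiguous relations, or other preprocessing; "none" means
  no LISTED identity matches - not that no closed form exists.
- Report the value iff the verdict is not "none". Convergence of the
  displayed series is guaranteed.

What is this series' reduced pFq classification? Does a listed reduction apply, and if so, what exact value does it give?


Reduced: x = -1/3, 1F0, upper = {-8/7}, lower = {-}, C = 2/5. Verdict (x = -1/3): binomial (I4) applies (the 1F0 binomial series: exponent 8/7, x = -1/3). Exact value: (2/5) * (4/3)^(8/7).

The tell: t_0 = 2/5 here, and the running product (C = 2/5, x = -1/3) telescopes to a rising factorial.
Term ratio: r(k) = (-1/3) * (k-8/7) / [(k+1)] - poly over poly, x = (-1/3) from leading terms; C = 2/5 at k = 0.


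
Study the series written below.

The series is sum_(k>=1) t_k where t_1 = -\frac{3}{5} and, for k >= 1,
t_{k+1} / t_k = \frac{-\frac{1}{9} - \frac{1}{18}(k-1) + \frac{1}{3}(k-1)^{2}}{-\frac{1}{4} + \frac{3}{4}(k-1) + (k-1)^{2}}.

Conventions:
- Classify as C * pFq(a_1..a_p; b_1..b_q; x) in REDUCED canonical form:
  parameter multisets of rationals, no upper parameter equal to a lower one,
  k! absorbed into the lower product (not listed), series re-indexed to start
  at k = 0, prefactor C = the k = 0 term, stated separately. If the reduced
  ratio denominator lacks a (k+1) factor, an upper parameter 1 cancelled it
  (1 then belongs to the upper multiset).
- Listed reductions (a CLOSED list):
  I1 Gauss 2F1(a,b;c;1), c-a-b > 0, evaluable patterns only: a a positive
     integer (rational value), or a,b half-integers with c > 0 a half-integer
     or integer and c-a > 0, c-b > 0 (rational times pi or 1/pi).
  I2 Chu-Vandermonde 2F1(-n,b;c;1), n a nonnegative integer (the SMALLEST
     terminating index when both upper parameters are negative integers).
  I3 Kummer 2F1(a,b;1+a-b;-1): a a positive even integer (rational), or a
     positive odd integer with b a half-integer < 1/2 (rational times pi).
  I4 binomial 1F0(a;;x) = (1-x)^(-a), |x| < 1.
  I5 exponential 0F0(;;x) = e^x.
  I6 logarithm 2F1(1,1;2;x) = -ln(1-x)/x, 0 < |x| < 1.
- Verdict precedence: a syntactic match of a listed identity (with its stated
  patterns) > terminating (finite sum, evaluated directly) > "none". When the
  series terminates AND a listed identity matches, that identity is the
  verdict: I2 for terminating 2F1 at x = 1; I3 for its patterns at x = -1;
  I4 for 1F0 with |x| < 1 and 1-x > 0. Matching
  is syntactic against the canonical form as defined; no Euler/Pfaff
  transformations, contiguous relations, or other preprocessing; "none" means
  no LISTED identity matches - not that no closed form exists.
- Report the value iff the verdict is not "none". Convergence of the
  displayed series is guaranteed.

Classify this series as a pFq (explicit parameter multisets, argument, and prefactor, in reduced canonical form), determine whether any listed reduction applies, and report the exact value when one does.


Key observation: t_0 = -\frac{3}{5} here, and factor the ratio over Q (prefactor -3/5): negated roots = parameters.
Term ratio: r(k) = \frac{1}{3} * (k-\frac{2}{3}) (k+\frac{1}{2}) / [(k-\frac{1}{4}) (k+1)] - poly over poly, x = \frac{1}{3} from leading terms; C = -\frac{3}{5} at k = 0.

Reduced: x = \frac{1}{3}, 2F1, upper = {-\frac{2}{3}, \frac{1}{2}}, lower = {-\frac{1}{4}}, C = -\frac{3}{5}. Verdict: none - at argument \frac{1}{3} the multisets {-\frac{2}{3}, \frac{1}{2}} ; {-\frac{1}{4}} match no listed identity.
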